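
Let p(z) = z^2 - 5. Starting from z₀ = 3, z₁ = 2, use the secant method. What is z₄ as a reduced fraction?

521/233

p(3) = 4, p(2) = -1. z₂ = 2 - (-1)·(2 - 3)/((-1) - 4) = 11/5.
p(2) = -1, p(11/5) = -4/25. z₃ = (11/5) - (-4/25)·((11/5) - 2)/((-4/25) - (-1)) = 47/21.
p(11/5) = -4/25, p(47/21) = 4/441. z₄ = (47/21) - (4/441)·((47/21) - (11/5))/((4/441) - (-4/25)) = 521/233.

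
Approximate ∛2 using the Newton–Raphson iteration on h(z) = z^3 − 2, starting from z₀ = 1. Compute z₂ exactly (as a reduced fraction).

91/72

h'(z) = 3z^2.
h(1) = −1, h'(1) = 3, so z₁ = 1 − (−1)/3 = 4/3.
h(4/3) = 10/27, h'(4/3) = 16/3, so z₂ = (4/3) − (10/27)/(16/3) = 91/72.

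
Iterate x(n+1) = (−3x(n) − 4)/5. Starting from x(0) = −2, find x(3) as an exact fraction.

−22/125

x(1) = (−3·(−2) − 4)/5 = 2/5.
x(2) = (−3·(2/5) − 4)/5 = −26/25.
x(3) = (−3·(−26/25) − 4)/5 = −22/125.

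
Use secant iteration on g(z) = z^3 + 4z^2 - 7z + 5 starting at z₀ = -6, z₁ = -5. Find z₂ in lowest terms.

g(-6) = -25, g(-5) = 15. z₂ = (-5) - 15·((-5) - (-6))/(15 - (-25)) = -43/8.

-43/8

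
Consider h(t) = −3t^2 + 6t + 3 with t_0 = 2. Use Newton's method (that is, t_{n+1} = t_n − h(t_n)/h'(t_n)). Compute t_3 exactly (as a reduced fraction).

h'(t) = −6t + 6.
h(2) = 3, h'(2) = −6, so t_1 = 2 − 3/(−6) = 5/2.
h(5/2) = −3/4, h'(5/2) = −9, so t_2 = (5/2) − (−3/4)/(−9) = 29/12.
h(29/12) = −1/48, h'(29/12) = −17/2, so t_3 = (29/12) − (−1/48)/(−17/2) = 985/408.

985/408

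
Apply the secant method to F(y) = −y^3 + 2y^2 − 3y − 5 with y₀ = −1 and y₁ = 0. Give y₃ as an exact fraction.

−180/193

F(−1) = 1, F(0) = −5. y₂ = 0 − (−5)·(0 − (−1))/((−5) − 1) = −5/6.
F(0) = −5, F(−5/6) = −115/216. y₃ = (−5/6) − (−115/216)·((−5/6) − 0)/((−115/216) − (−5)) = −180/193.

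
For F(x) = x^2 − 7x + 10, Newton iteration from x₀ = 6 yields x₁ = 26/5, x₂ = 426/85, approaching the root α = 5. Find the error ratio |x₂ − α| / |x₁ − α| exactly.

x₁ − α = 26/5 − 5 = 1/5, so |x₁ − α| = 1/5.
x₂ − α = 426/85 − 5 = 1/85, so |x₂ − α| = 1/85.
Ratio = (1/85) / (1/5) = 1/17.

1/17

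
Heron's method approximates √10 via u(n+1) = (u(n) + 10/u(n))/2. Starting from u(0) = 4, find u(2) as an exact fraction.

329/104

u(1) = (4 + 10/4)/2 = 13/4.
u(2) = (13/4 + 10/(13/4))/2 = 329/104.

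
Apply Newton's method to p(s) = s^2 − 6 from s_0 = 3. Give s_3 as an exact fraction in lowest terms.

4801/1960

p'(s) = 2s.
p(3) = 3, p'(3) = 6, so s_1 = 3 − 3/6 = 5/2.
p(5/2) = 1/4, p'(5/2) = 5, so s_2 = (5/2) − (1/4)/5 = 49/20.
p(49/20) = 1/400, p'(49/20) = 49/10, so s_3 = (49/20) − (1/400)/(49/10) = 4801/1960.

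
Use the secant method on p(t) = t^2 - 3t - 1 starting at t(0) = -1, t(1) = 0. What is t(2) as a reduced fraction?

p(-1) = 3, p(0) = -1. t(2) = 0 - (-1)·(0 - (-1))/((-1) - 3) = -1/4.

-1/4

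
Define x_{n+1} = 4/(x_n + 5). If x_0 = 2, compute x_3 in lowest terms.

x_1 = 4/(2 + 5) = 4/7.
x_2 = 4/(4/7 + 5) = 28/39.
x_3 = 4/(28/39 + 5) = 156/223.

156/223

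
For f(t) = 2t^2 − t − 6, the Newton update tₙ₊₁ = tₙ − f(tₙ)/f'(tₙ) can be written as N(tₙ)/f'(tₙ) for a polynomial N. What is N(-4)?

f'(t) = 4t − 1.
N(t) = t·f'(t) − f(t) = t·(4t − 1) − (2t^2 − t − 6) = 2t^2 + 6.
N(-4) = 38.

38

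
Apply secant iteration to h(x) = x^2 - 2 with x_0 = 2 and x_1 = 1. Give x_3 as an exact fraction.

h(2) = 2, h(1) = -1. x_2 = 1 - (-1)·(1 - 2)/((-1) - 2) = 4/3.
h(1) = -1, h(4/3) = -2/9. x_3 = (4/3) - (-2/9)·((4/3) - 1)/((-2/9) - (-1)) = 10/7.

10/7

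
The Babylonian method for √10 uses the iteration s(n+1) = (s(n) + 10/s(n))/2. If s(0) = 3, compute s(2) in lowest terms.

721/228

s(1) = (3 + 10/3)/2 = 19/6.
s(2) = (19/6 + 10/(19/6))/2 = 721/228.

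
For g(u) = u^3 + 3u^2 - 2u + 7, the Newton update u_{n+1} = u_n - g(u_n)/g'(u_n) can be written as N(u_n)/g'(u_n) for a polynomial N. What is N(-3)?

g'(u) = 3u^2 + 6u - 2.
N(u) = u·g'(u) - g(u) = u·(3u^2 + 6u - 2) - (u^3 + 3u^2 - 2u + 7) = 2u^3 + 3u^2 - 7.
N(-3) = -34.

-34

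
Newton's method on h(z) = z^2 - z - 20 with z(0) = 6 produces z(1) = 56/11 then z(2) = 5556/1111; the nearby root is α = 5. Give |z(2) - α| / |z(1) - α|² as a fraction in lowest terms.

11/101

z(1) - α = 56/11 - 5 = 1/11, so |z(1) - α| = 1/11.
z(2) - α = 5556/1111 - 5 = 1/1111, so |z(2) - α| = 1/1111.
|z(1) - α|² = 1/121.
Ratio = (1/1111) / (1/121) = 11/101.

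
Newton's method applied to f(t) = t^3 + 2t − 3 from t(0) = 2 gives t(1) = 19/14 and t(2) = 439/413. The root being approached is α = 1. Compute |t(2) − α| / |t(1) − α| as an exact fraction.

t(1) − α = 19/14 − 1 = 5/14, so |t(1) − α| = 5/14.
t(2) − α = 439/413 − 1 = 26/413, so |t(2) − α| = 26/413.
Ratio = (26/413) / (5/14) = 52/295.

52/295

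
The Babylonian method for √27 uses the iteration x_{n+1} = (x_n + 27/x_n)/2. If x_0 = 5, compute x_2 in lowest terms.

x_1 = (5 + 27/5)/2 = 26/5.
x_2 = (26/5 + 27/(26/5))/2 = 1351/260.

1351/260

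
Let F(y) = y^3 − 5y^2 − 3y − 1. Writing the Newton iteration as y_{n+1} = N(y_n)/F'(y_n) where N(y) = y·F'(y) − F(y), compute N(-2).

−35

F'(y) = 3y^2 − 10y − 3.
N(y) = y·F'(y) − F(y) = y·(3y^2 − 10y − 3) − (y^3 − 5y^2 − 3y − 1) = 2y^3 − 5y^2 + 1.
N(-2) = −35.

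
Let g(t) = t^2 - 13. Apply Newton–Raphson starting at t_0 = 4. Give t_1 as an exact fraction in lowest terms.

29/8

g'(t) = 2t.
g(4) = 3, g'(4) = 8, so t_1 = 4 - 3/8 = 29/8.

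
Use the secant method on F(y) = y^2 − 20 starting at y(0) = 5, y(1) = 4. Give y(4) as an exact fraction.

1364/305

F(5) = 5, F(4) = −4. y(2) = 4 − (−4)·(4 − 5)/((−4) − 5) = 40/9.
F(4) = −4, F(40/9) = −20/81. y(3) = (40/9) − (−20/81)·((40/9) − 4)/((−20/81) − (−4)) = 85/19.
F(40/9) = −20/81, F(85/19) = 5/361. y(4) = (85/19) − (5/361)·((85/19) − (40/9))/((5/361) − (−20/81)) = 1364/305.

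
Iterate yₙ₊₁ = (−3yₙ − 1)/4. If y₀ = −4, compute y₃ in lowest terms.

y₁ = (−3·(−4) − 1)/4 = 11/4.
y₂ = (−3·(11/4) − 1)/4 = −37/16.
y₃ = (−3·(−37/16) − 1)/4 = 95/64.

95/64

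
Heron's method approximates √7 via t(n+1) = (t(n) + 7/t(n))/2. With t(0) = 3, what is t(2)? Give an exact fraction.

t(1) = (3 + 7/3)/2 = 8/3.
t(2) = (8/3 + 7/(8/3))/2 = 127/48.

127/48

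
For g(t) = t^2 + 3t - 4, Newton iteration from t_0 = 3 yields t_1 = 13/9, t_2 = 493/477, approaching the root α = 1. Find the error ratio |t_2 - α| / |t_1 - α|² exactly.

t_1 - α = 13/9 - 1 = 4/9, so |t_1 - α| = 4/9.
t_2 - α = 493/477 - 1 = 16/477, so |t_2 - α| = 16/477.
|t_1 - α|² = 16/81.
Ratio = (16/477) / (16/81) = 9/53.

9/53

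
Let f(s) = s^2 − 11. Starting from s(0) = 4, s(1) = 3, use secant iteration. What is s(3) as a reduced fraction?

f(4) = 5, f(3) = −2. s(2) = 3 − (−2)·(3 − 4)/((−2) − 5) = 23/7.
f(3) = −2, f(23/7) = −10/49. s(3) = (23/7) − (−10/49)·((23/7) − 3)/((−10/49) − (−2)) = 73/22.

73/22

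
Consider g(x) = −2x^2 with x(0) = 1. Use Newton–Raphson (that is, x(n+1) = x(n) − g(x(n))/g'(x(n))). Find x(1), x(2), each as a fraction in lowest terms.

x(1) = 1/2, x(2) = 1/4

g'(x) = −4x.
g(1) = −2, g'(1) = −4, so x(1) = 1 − (−2)/(−4) = 1/2.
g(1/2) = −1/2, g'(1/2) = −2, so x(2) = (1/2) − (−1/2)/(−2) = 1/4.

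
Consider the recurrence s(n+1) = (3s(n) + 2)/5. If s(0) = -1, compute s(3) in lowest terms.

s(1) = (3·(-1) + 2)/5 = -1/5.
s(2) = (3·(-1/5) + 2)/5 = 7/25.
s(3) = (3·(7/25) + 2)/5 = 71/125.

71/125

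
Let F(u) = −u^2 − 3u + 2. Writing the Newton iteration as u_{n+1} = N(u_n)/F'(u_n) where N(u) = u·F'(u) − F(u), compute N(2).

F'(u) = −2u − 3.
N(u) = u·F'(u) − F(u) = u·(−2u − 3) − (−u^2 − 3u + 2) = −u^2 − 2.
N(2) = −6.

−6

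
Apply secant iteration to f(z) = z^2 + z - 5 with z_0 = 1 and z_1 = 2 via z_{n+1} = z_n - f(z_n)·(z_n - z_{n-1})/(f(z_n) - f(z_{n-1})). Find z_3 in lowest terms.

f(1) = -3, f(2) = 1. z_2 = 2 - 1·(2 - 1)/(1 - (-3)) = 7/4.
f(2) = 1, f(7/4) = -3/16. z_3 = (7/4) - (-3/16)·((7/4) - 2)/((-3/16) - 1) = 34/19.

34/19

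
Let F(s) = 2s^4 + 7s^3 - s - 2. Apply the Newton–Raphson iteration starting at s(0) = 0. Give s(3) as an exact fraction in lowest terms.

F'(s) = 8s^3 + 21s^2 - 1.
F(0) = -2, F'(0) = -1, so s(1) = 0 - (-2)/(-1) = -2.
F(-2) = -24, F'(-2) = 19, so s(2) = (-2) - (-24)/19 = -14/19.
F(-14/19) = -452736/130321, F'(-14/19) = 49393/6859, so s(3) = (-14/19) - (-452736/130321)/(49393/6859) = -238766/938467.

-238766/938467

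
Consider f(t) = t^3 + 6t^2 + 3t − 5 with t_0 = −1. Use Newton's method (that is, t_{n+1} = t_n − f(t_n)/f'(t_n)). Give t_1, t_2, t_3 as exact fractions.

f'(t) = 3t^2 + 12t + 3.
f(−1) = −3, f'(−1) = −6, so t_1 = (−1) − (−3)/(−6) = −3/2.
f(−3/2) = 5/8, f'(−3/2) = −33/4, so t_2 = (−3/2) − (5/8)/(−33/4) = −47/33.
f(−47/33) = 325/35937, f'(−47/33) = −2906/363, so t_3 = (−47/33) − (325/35937)/(−2906/363) = −409421/287694.

t_1 = −3/2, t_2 = −47/33, t_3 = −409421/287694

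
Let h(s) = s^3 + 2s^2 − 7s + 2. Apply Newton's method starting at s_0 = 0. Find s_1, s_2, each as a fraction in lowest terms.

s_1 = 2/7, s_2 = 614/1925

h'(s) = 3s^2 + 4s − 7.
h(0) = 2, h'(0) = −7, so s_1 = 0 − 2/(−7) = 2/7.
h(2/7) = 64/343, h'(2/7) = −275/49, so s_2 = (2/7) − (64/343)/(−275/49) = 614/1925.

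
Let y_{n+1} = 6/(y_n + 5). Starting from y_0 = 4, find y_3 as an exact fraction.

102/103

y_1 = 6/(4 + 5) = 2/3.
y_2 = 6/(2/3 + 5) = 18/17.
y_3 = 6/(18/17 + 5) = 102/103.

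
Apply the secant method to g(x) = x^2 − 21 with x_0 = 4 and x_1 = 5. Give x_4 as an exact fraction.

g(4) = −5, g(5) = 4. x_2 = 5 − 4·(5 − 4)/(4 − (−5)) = 41/9.
g(5) = 4, g(41/9) = −20/81. x_3 = (41/9) − (−20/81)·((41/9) − 5)/((−20/81) − 4) = 197/43.
g(41/9) = −20/81, g(197/43) = −20/1849. x_4 = (197/43) − (−20/1849)·((197/43) − (41/9))/((−20/1849) − (−20/81)) = 4051/884.

4051/884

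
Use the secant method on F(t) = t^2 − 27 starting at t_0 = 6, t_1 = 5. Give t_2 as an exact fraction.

F(6) = 9, F(5) = −2. t_2 = 5 − (−2)·(5 − 6)/((−2) − 9) = 57/11.

57/11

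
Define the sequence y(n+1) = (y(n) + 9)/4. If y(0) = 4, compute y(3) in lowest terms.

y(1) = (4 + 9)/4 = 13/4.
y(2) = ((13/4) + 9)/4 = 49/16.
y(3) = ((49/16) + 9)/4 = 193/64.

193/64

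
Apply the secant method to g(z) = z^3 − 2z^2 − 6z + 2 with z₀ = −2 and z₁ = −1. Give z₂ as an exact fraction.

−12/7

g(−2) = −2, g(−1) = 5. z₂ = (−1) − 5·((−1) − (−2))/(5 − (−2)) = −12/7.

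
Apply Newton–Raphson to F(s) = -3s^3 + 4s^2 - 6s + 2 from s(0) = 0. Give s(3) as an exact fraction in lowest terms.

F'(s) = -9s^2 + 8s - 6.
F(0) = 2, F'(0) = -6, so s(1) = 0 - 2/(-6) = 1/3.
F(1/3) = 1/3, F'(1/3) = -13/3, so s(2) = (1/3) - (1/3)/(-13/3) = 16/39.
F(16/39) = 10/2197, F'(16/39) = -2146/507, so s(3) = (16/39) - (10/2197)/(-2146/507) = 17213/41847.

17213/41847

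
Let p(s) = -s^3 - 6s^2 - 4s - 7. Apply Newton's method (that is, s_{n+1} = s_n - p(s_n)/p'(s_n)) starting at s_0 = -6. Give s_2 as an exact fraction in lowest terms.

p'(s) = -3s^2 - 12s - 4.
p(-6) = 17, p'(-6) = -40, so s_1 = (-6) - 17/(-40) = -223/40.
p(-223/40) = 133807/64000, p'(-223/40) = -48547/1600, so s_2 = (-223/40) - (133807/64000)/(-48547/1600) = -5346087/970940.

-5346087/970940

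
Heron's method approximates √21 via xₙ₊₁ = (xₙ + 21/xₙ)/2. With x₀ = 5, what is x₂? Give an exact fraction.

527/115

x₁ = (5 + 21/5)/2 = 23/5.
x₂ = (23/5 + 21/(23/5))/2 = 527/115.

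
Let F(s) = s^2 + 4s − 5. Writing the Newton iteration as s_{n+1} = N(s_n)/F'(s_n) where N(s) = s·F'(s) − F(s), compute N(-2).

F'(s) = 2s + 4.
N(s) = s·F'(s) − F(s) = s·(2s + 4) − (s^2 + 4s − 5) = s^2 + 5.
N(-2) = 9.

9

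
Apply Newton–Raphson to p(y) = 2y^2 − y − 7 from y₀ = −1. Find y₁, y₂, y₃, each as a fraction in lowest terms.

p'(y) = 4y − 1.
p(−1) = −4, p'(−1) = −5, so y₁ = (−1) − (−4)/(−5) = −9/5.
p(−9/5) = 32/25, p'(−9/5) = −41/5, so y₂ = (−9/5) − (32/25)/(−41/5) = −337/205.
p(−337/205) = 2048/42025, p'(−337/205) = −1553/205, so y₃ = (−337/205) − (2048/42025)/(−1553/205) = −521313/318365.

y₁ = −9/5, y₂ = −337/205, y₃ = −521313/318365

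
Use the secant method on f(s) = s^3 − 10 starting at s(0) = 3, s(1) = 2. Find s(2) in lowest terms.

40/19

f(3) = 17, f(2) = −2. s(2) = 2 − (−2)·(2 − 3)/((−2) − 17) = 40/19.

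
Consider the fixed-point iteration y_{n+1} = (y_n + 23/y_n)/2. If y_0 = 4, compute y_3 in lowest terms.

17913697/3735264

y_1 = (4 + 23/4)/2 = 39/8.
y_2 = (39/8 + 23/(39/8))/2 = 2993/624.
y_3 = (2993/624 + 23/(2993/624))/2 = 17913697/3735264.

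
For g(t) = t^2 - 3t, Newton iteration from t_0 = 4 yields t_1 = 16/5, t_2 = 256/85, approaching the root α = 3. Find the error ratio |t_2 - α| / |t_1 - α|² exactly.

5/17

t_1 - α = 16/5 - 3 = 1/5, so |t_1 - α| = 1/5.
t_2 - α = 256/85 - 3 = 1/85, so |t_2 - α| = 1/85.
|t_1 - α|² = 1/25.
Ratio = (1/85) / (1/25) = 5/17.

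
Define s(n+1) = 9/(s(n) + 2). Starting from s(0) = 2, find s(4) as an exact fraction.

630/293

s(1) = 9/(2 + 2) = 9/4.
s(2) = 9/(9/4 + 2) = 36/17.
s(3) = 9/(36/17 + 2) = 153/70.
s(4) = 9/(153/70 + 2) = 630/293.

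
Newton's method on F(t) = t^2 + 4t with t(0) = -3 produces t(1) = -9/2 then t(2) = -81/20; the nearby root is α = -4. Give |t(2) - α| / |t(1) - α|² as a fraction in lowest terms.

t(1) - α = -9/2 - (-4) = -9/2 + 4 = -1/2, so |t(1) - α| = 1/2.
t(2) - α = -81/20 - (-4) = -81/20 + 4 = -1/20, so |t(2) - α| = 1/20.
|t(1) - α|² = 1/4.
Ratio = (1/20) / (1/4) = 1/5.

1/5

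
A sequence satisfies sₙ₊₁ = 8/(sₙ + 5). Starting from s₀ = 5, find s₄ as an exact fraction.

1480/1157

s₁ = 8/(5 + 5) = 4/5.
s₂ = 8/(4/5 + 5) = 40/29.
s₃ = 8/(40/29 + 5) = 232/185.
s₄ = 8/(232/185 + 5) = 1480/1157.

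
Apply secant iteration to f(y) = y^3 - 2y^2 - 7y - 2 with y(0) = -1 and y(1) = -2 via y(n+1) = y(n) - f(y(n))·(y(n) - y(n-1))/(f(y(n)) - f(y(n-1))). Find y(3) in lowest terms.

-110/73

f(-1) = 2, f(-2) = -4. y(2) = (-2) - (-4)·((-2) - (-1))/((-4) - 2) = -4/3.
f(-2) = -4, f(-4/3) = 38/27. y(3) = (-4/3) - (38/27)·((-4/3) - (-2))/((38/27) - (-4)) = -110/73.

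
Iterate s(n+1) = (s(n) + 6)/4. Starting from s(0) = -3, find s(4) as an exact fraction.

s(1) = ((-3) + 6)/4 = 3/4.
s(2) = ((3/4) + 6)/4 = 27/16.
s(3) = ((27/16) + 6)/4 = 123/64.
s(4) = ((123/64) + 6)/4 = 507/256.

507/256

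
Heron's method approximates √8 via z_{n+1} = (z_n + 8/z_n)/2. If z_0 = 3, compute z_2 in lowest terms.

z_1 = (3 + 8/3)/2 = 17/6.
z_2 = (17/6 + 8/(17/6))/2 = 577/204.

577/204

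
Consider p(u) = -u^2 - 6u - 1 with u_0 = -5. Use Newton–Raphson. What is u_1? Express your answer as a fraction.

-6

p'(u) = -2u - 6.
p(-5) = 4, p'(-5) = 4, so u_1 = (-5) - 4/4 = -6.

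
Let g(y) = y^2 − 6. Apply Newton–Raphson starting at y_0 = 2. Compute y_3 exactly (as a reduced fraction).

g'(y) = 2y.
g(2) = −2, g'(2) = 4, so y_1 = 2 − (−2)/4 = 5/2.
g(5/2) = 1/4, g'(5/2) = 5, so y_2 = (5/2) − (1/4)/5 = 49/20.
g(49/20) = 1/400, g'(49/20) = 49/10, so y_3 = (49/20) − (1/400)/(49/10) = 4801/1960.

4801/1960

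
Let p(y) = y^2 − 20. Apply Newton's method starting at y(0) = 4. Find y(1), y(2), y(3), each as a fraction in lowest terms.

p'(y) = 2y.
p(4) = −4, p'(4) = 8, so y(1) = 4 − (−4)/8 = 9/2.
p(9/2) = 1/4, p'(9/2) = 9, so y(2) = (9/2) − (1/4)/9 = 161/36.
p(161/36) = 1/1296, p'(161/36) = 161/18, so y(3) = (161/36) − (1/1296)/(161/18) = 51841/11592.

y(1) = 9/2, y(2) = 161/36, y(3) = 51841/11592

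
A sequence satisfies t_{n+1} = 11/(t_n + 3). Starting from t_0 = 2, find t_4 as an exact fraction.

t_1 = 11/(2 + 3) = 11/5.
t_2 = 11/(11/5 + 3) = 55/26.
t_3 = 11/(55/26 + 3) = 286/133.
t_4 = 11/(286/133 + 3) = 1463/685.

1463/685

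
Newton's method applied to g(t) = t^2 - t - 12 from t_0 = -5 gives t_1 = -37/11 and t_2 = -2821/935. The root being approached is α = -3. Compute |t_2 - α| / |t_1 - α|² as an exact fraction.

11/85

t_1 - α = -37/11 - (-3) = -37/11 + 3 = -4/11, so |t_1 - α| = 4/11.
t_2 - α = -2821/935 - (-3) = -2821/935 + 3 = -16/935, so |t_2 - α| = 16/935.
|t_1 - α|² = 16/121.
Ratio = (16/935) / (16/121) = 11/85.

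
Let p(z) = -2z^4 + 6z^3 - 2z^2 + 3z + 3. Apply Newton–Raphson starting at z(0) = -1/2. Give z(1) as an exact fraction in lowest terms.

-43/84

p'(z) = -8z^3 + 18z^2 - 4z + 3.
p(-1/2) = 1/8, p'(-1/2) = 21/2, so z(1) = (-1/2) - (1/8)/(21/2) = -43/84.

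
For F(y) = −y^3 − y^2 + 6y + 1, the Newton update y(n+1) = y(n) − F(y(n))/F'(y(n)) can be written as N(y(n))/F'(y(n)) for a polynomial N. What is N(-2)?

F'(y) = −3y^2 − 2y + 6.
N(y) = y·F'(y) − F(y) = y·(−3y^2 − 2y + 6) − (−y^3 − y^2 + 6y + 1) = −2y^3 − y^2 − 1.
N(-2) = 11.

11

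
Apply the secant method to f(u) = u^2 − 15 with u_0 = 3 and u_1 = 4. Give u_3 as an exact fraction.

213/55

f(3) = −6, f(4) = 1. u_2 = 4 − 1·(4 − 3)/(1 − (−6)) = 27/7.
f(4) = 1, f(27/7) = −6/49. u_3 = (27/7) − (−6/49)·((27/7) − 4)/((−6/49) − 1) = 213/55.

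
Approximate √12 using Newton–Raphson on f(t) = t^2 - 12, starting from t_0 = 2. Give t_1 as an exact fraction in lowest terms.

f'(t) = 2t.
f(2) = -8, f'(2) = 4, so t_1 = 2 - (-8)/4 = 4.

4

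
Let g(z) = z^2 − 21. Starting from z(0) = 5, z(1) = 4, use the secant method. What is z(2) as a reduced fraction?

g(5) = 4, g(4) = −5. z(2) = 4 − (−5)·(4 − 5)/((−5) − 4) = 41/9.

41/9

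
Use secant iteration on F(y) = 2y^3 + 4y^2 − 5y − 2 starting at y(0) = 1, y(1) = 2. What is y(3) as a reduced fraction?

2042/1903

F(1) = −1, F(2) = 20. y(2) = 2 − 20·(2 − 1)/(20 − (−1)) = 22/21.
F(2) = 20, F(22/21) = −5080/9261. y(3) = (22/21) − (−5080/9261)·((22/21) − 2)/((−5080/9261) − 20) = 2042/1903.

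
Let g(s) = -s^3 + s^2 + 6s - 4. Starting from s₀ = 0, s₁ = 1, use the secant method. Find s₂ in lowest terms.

g(0) = -4, g(1) = 2. s₂ = 1 - 2·(1 - 0)/(2 - (-4)) = 2/3.

2/3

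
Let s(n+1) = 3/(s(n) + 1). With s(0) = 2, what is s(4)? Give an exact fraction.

s(1) = 3/(2 + 1) = 1.
s(2) = 3/(1 + 1) = 3/2.
s(3) = 3/(3/2 + 1) = 6/5.
s(4) = 3/(6/5 + 1) = 15/11.

15/11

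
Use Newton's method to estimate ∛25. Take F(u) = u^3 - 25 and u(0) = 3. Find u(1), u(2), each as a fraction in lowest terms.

F'(u) = 3u^2.
F(3) = 2, F'(3) = 27, so u(1) = 3 - 2/27 = 79/27.
F(79/27) = 964/19683, F'(79/27) = 6241/243, so u(2) = (79/27) - (964/19683)/(6241/243) = 1478153/505521.

u(1) = 79/27, u(2) = 1478153/505521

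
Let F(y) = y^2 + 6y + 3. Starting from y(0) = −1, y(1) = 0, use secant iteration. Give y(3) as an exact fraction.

−5/9

F(−1) = −2, F(0) = 3. y(2) = 0 − 3·(0 − (−1))/(3 − (−2)) = −3/5.
F(0) = 3, F(−3/5) = −6/25. y(3) = (−3/5) − (−6/25)·((−3/5) − 0)/((−6/25) − 3) = −5/9.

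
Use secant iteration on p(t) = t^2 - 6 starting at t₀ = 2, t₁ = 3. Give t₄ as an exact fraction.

267/109

p(2) = -2, p(3) = 3. t₂ = 3 - 3·(3 - 2)/(3 - (-2)) = 12/5.
p(3) = 3, p(12/5) = -6/25. t₃ = (12/5) - (-6/25)·((12/5) - 3)/((-6/25) - 3) = 22/9.
p(12/5) = -6/25, p(22/9) = -2/81. t₄ = (22/9) - (-2/81)·((22/9) - (12/5))/((-2/81) - (-6/25)) = 267/109.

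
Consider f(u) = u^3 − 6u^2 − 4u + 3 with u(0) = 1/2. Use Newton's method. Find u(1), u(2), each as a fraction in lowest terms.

f'(u) = 3u^2 − 12u − 4.
f(1/2) = −3/8, f'(1/2) = −37/4, so u(1) = (1/2) − (−3/8)/(−37/4) = 17/37.
f(17/37) = −378/50653, f'(17/37) = −12157/1369, so u(2) = (17/37) − (−378/50653)/(−12157/1369) = 206291/449809.

u(1) = 17/37, u(2) = 206291/449809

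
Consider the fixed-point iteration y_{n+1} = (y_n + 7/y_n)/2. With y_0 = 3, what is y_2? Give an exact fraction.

127/48

y_1 = (3 + 7/3)/2 = 8/3.
y_2 = (8/3 + 7/(8/3))/2 = 127/48.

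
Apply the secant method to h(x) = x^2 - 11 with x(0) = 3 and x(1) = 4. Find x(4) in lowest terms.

3907/1178

h(3) = -2, h(4) = 5. x(2) = 4 - 5·(4 - 3)/(5 - (-2)) = 23/7.
h(4) = 5, h(23/7) = -10/49. x(3) = (23/7) - (-10/49)·((23/7) - 4)/((-10/49) - 5) = 169/51.
h(23/7) = -10/49, h(169/51) = -50/2601. x(4) = (169/51) - (-50/2601)·((169/51) - (23/7))/((-50/2601) - (-10/49)) = 3907/1178.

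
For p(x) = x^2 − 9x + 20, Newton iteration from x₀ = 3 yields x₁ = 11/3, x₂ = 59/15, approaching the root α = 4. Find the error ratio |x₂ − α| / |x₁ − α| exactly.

x₁ − α = 11/3 − 4 = −1/3, so |x₁ − α| = 1/3.
x₂ − α = 59/15 − 4 = −1/15, so |x₂ − α| = 1/15.
Ratio = (1/15) / (1/3) = 1/5.

1/5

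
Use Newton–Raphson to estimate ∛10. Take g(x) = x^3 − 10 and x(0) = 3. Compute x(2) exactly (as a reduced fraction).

360559/165888

g'(x) = 3x^2.
g(3) = 17, g'(3) = 27, so x(1) = 3 − 17/27 = 64/27.
g(64/27) = 65314/19683, g'(64/27) = 4096/243, so x(2) = (64/27) − (65314/19683)/(4096/243) = 360559/165888.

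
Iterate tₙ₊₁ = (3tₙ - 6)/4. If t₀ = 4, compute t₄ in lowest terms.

t₁ = (3·4 - 6)/4 = 3/2.
t₂ = (3·(3/2) - 6)/4 = -3/8.
t₃ = (3·(-3/8) - 6)/4 = -57/32.
t₄ = (3·(-57/32) - 6)/4 = -363/128.

-363/128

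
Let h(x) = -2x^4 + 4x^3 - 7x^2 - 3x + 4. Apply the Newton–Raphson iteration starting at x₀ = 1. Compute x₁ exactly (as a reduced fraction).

9/13

h'(x) = -8x^3 + 12x^2 - 14x - 3.
h(1) = -4, h'(1) = -13, so x₁ = 1 - (-4)/(-13) = 9/13.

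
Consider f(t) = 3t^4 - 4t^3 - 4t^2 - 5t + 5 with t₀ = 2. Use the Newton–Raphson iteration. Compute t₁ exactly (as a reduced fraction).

59/27

f'(t) = 12t^3 - 12t^2 - 8t - 5.
f(2) = -5, f'(2) = 27, so t₁ = 2 - (-5)/27 = 59/27.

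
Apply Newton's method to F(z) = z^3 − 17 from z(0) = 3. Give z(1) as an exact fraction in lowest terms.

F'(z) = 3z^2.
F(3) = 10, F'(3) = 27, so z(1) = 3 − 10/27 = 71/27.

71/27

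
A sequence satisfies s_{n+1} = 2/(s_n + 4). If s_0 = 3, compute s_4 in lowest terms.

67/149

s_1 = 2/(3 + 4) = 2/7.
s_2 = 2/(2/7 + 4) = 7/15.
s_3 = 2/(7/15 + 4) = 30/67.
s_4 = 2/(30/67 + 4) = 67/149.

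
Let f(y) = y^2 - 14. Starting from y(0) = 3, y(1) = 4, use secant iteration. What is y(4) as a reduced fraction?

5272/1409

f(3) = -5, f(4) = 2. y(2) = 4 - 2·(4 - 3)/(2 - (-5)) = 26/7.
f(4) = 2, f(26/7) = -10/49. y(3) = (26/7) - (-10/49)·((26/7) - 4)/((-10/49) - 2) = 101/27.
f(26/7) = -10/49, f(101/27) = -5/729. y(4) = (101/27) - (-5/729)·((101/27) - (26/7))/((-5/729) - (-10/49)) = 5272/1409.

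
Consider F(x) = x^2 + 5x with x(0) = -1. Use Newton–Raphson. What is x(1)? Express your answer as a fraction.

1/3

F'(x) = 2x + 5.
F(-1) = -4, F'(-1) = 3, so x(1) = (-1) - (-4)/3 = 1/3.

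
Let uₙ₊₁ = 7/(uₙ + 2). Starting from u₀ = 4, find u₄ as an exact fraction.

560/293

u₁ = 7/(4 + 2) = 7/6.
u₂ = 7/(7/6 + 2) = 42/19.
u₃ = 7/(42/19 + 2) = 133/80.
u₄ = 7/(133/80 + 2) = 560/293.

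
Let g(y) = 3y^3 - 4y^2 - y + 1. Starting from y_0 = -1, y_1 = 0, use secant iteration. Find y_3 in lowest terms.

4

g(-1) = -5, g(0) = 1. y_2 = 0 - 1·(0 - (-1))/(1 - (-5)) = -1/6.
g(0) = 1, g(-1/6) = 25/24. y_3 = (-1/6) - (25/24)·((-1/6) - 0)/((25/24) - 1) = 4.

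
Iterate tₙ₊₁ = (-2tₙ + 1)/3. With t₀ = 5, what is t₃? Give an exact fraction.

-11/9

t₁ = (-2·5 + 1)/3 = -3.
t₂ = (-2·(-3) + 1)/3 = 7/3.
t₃ = (-2·(7/3) + 1)/3 = -11/9.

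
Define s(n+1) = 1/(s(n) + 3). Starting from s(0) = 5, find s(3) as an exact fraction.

25/83

s(1) = 1/(5 + 3) = 1/8.
s(2) = 1/(1/8 + 3) = 8/25.
s(3) = 1/(8/25 + 3) = 25/83.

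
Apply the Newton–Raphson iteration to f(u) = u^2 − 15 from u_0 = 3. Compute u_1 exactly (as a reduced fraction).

4

f'(u) = 2u.
f(3) = −6, f'(3) = 6, so u_1 = 3 − (−6)/6 = 4.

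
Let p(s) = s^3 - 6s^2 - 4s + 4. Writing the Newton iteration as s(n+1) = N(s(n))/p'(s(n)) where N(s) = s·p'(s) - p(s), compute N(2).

p'(s) = 3s^2 - 12s - 4.
N(s) = s·p'(s) - p(s) = s·(3s^2 - 12s - 4) - (s^3 - 6s^2 - 4s + 4) = 2s^3 - 6s^2 - 4.
N(2) = -12.

-12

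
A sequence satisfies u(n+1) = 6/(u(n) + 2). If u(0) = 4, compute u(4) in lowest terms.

12/7

u(1) = 6/(4 + 2) = 1.
u(2) = 6/(1 + 2) = 2.
u(3) = 6/(2 + 2) = 3/2.
u(4) = 6/(3/2 + 2) = 12/7.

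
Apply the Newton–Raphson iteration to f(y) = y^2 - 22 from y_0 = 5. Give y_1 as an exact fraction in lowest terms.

47/10

f'(y) = 2y.
f(5) = 3, f'(5) = 10, so y_1 = 5 - 3/10 = 47/10.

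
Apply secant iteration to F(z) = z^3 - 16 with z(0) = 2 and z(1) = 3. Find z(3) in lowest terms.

19990/7987

F(2) = -8, F(3) = 11. z(2) = 3 - 11·(3 - 2)/(11 - (-8)) = 46/19.
F(3) = 11, F(46/19) = -12408/6859. z(3) = (46/19) - (-12408/6859)·((46/19) - 3)/((-12408/6859) - 11) = 19990/7987.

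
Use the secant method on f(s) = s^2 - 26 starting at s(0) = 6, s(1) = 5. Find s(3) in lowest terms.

f(6) = 10, f(5) = -1. s(2) = 5 - (-1)·(5 - 6)/((-1) - 10) = 56/11.
f(5) = -1, f(56/11) = -10/121. s(3) = (56/11) - (-10/121)·((56/11) - 5)/((-10/121) - (-1)) = 566/111.

566/111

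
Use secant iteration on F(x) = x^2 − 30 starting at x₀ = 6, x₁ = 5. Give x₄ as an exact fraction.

2525/461

F(6) = 6, F(5) = −5. x₂ = 5 − (−5)·(5 − 6)/((−5) − 6) = 60/11.
F(5) = −5, F(60/11) = −30/121. x₃ = (60/11) − (−30/121)·((60/11) − 5)/((−30/121) − (−5)) = 126/23.
F(60/11) = −30/121, F(126/23) = 6/529. x₄ = (126/23) − (6/529)·((126/23) − (60/11))/((6/529) − (−30/121)) = 2525/461.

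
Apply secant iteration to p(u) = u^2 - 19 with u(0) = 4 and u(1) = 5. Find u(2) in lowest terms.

13/3

p(4) = -3, p(5) = 6. u(2) = 5 - 6·(5 - 4)/(6 - (-3)) = 13/3.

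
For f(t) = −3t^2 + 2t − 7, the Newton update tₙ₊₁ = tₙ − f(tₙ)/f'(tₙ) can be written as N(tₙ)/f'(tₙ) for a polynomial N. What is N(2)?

−5

f'(t) = −6t + 2.
N(t) = t·f'(t) − f(t) = t·(−6t + 2) − (−3t^2 + 2t − 7) = −3t^2 + 7.
N(2) = −5.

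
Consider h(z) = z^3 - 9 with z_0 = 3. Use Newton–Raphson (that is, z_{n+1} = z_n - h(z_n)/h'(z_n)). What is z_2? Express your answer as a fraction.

929/441

h'(z) = 3z^2.
h(3) = 18, h'(3) = 27, so z_1 = 3 - 18/27 = 7/3.
h(7/3) = 100/27, h'(7/3) = 49/3, so z_2 = (7/3) - (100/27)/(49/3) = 929/441.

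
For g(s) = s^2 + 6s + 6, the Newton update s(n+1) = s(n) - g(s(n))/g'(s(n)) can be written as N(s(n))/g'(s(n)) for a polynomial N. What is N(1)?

g'(s) = 2s + 6.
N(s) = s·g'(s) - g(s) = s·(2s + 6) - (s^2 + 6s + 6) = s^2 - 6.
N(1) = -5.

-5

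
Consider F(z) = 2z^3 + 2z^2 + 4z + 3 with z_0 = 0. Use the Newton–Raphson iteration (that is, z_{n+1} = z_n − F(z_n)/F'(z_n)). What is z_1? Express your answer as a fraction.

−3/4

F'(z) = 6z^2 + 4z + 4.
F(0) = 3, F'(0) = 4, so z_1 = 0 − 3/4 = −3/4.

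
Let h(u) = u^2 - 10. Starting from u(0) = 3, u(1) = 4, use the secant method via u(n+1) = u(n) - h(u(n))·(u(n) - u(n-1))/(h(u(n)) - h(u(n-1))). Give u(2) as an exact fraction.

h(3) = -1, h(4) = 6. u(2) = 4 - 6·(4 - 3)/(6 - (-1)) = 22/7.

22/7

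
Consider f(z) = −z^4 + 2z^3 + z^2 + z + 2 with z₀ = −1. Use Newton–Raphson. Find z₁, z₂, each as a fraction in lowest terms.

z₁ = −8/9, z₂ = −12886/14811

f'(z) = −4z^3 + 6z^2 + 2z + 1.
f(−1) = −1, f'(−1) = 9, so z₁ = (−1) − (−1)/9 = −8/9.
f(−8/9) = −838/6561, f'(−8/9) = 4937/729, so z₂ = (−8/9) − (−838/6561)/(4937/729) = −12886/14811.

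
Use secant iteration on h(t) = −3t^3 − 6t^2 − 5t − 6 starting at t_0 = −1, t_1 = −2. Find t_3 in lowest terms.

−78/47

h(−1) = −4, h(−2) = 4. t_2 = (−2) − 4·((−2) − (−1))/(4 − (−4)) = −3/2.
h(−2) = 4, h(−3/2) = −15/8. t_3 = (−3/2) − (−15/8)·((−3/2) − (−2))/((−15/8) − 4) = −78/47.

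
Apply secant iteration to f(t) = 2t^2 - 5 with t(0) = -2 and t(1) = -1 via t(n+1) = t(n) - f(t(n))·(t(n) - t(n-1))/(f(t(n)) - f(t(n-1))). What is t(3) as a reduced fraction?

f(-2) = 3, f(-1) = -3. t(2) = (-1) - (-3)·((-1) - (-2))/((-3) - 3) = -3/2.
f(-1) = -3, f(-3/2) = -1/2. t(3) = (-3/2) - (-1/2)·((-3/2) - (-1))/((-1/2) - (-3)) = -8/5.

-8/5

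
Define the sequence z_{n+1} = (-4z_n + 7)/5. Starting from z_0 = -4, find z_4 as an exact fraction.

-737/625

z_1 = (-4·(-4) + 7)/5 = 23/5.
z_2 = (-4·(23/5) + 7)/5 = -57/25.
z_3 = (-4·(-57/25) + 7)/5 = 403/125.
z_4 = (-4·(403/125) + 7)/5 = -737/625.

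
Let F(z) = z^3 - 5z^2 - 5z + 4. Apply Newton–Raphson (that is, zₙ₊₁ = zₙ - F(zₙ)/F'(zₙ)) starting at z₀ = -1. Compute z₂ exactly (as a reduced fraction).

F'(z) = 3z^2 - 10z - 5.
F(-1) = 3, F'(-1) = 8, so z₁ = (-1) - 3/8 = -11/8.
F(-11/8) = -603/512, F'(-11/8) = 923/64, so z₂ = (-11/8) - (-603/512)/(923/64) = -4775/3692.

-4775/3692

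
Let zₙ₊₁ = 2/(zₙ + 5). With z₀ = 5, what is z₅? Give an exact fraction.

188/505

z₁ = 2/(5 + 5) = 1/5.
z₂ = 2/(1/5 + 5) = 5/13.
z₃ = 2/(5/13 + 5) = 13/35.
z₄ = 2/(13/35 + 5) = 35/94.
z₅ = 2/(35/94 + 5) = 188/505.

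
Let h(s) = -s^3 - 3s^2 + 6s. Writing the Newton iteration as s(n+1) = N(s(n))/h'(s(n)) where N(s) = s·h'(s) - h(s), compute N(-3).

27

h'(s) = -3s^2 - 6s + 6.
N(s) = s·h'(s) - h(s) = s·(-3s^2 - 6s + 6) - (-s^3 - 3s^2 + 6s) = -2s^3 - 3s^2.
N(-3) = 27.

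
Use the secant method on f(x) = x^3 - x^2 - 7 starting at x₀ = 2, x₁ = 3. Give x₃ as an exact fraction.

6859/3005

f(2) = -3, f(3) = 11. x₂ = 3 - 11·(3 - 2)/(11 - (-3)) = 31/14.
f(3) = 11, f(31/14) = -2871/2744. x₃ = (31/14) - (-2871/2744)·((31/14) - 3)/((-2871/2744) - 11) = 6859/3005.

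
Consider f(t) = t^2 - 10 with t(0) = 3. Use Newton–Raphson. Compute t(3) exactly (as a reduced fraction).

1039681/328776

f'(t) = 2t.
f(3) = -1, f'(3) = 6, so t(1) = 3 - (-1)/6 = 19/6.
f(19/6) = 1/36, f'(19/6) = 19/3, so t(2) = (19/6) - (1/36)/(19/3) = 721/228.
f(721/228) = 1/51984, f'(721/228) = 721/114, so t(3) = (721/228) - (1/51984)/(721/114) = 1039681/328776.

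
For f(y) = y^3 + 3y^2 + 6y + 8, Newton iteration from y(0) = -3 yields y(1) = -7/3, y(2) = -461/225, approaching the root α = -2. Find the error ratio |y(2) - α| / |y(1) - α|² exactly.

11/25

y(1) - α = -7/3 - (-2) = -7/3 + 2 = -1/3, so |y(1) - α| = 1/3.
y(2) - α = -461/225 - (-2) = -461/225 + 2 = -11/225, so |y(2) - α| = 11/225.
|y(1) - α|² = 1/9.
Ratio = (11/225) / (1/9) = 11/25.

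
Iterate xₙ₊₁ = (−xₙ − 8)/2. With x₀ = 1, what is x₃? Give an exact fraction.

−25/8

x₁ = (−1 − 8)/2 = −9/2.
x₂ = (−(−9/2) − 8)/2 = −7/4.
x₃ = (−(−7/4) − 8)/2 = −25/8.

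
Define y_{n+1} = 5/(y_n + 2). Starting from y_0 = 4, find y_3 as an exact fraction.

y_1 = 5/(4 + 2) = 5/6.
y_2 = 5/(5/6 + 2) = 30/17.
y_3 = 5/(30/17 + 2) = 85/64.

85/64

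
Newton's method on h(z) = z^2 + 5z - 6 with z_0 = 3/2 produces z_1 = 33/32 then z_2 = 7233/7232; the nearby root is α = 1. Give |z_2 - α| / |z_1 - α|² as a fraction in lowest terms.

z_1 - α = 33/32 - 1 = 1/32, so |z_1 - α| = 1/32.
z_2 - α = 7233/7232 - 1 = 1/7232, so |z_2 - α| = 1/7232.
|z_1 - α|² = 1/1024.
Ratio = (1/7232) / (1/1024) = 16/113.

16/113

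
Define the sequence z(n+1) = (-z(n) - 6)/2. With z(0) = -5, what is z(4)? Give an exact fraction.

z(1) = (-(-5) - 6)/2 = -1/2.
z(2) = (-(-1/2) - 6)/2 = -11/4.
z(3) = (-(-11/4) - 6)/2 = -13/8.
z(4) = (-(-13/8) - 6)/2 = -35/16.

-35/16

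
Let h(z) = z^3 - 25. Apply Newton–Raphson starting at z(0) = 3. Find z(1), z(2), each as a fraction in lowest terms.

h'(z) = 3z^2.
h(3) = 2, h'(3) = 27, so z(1) = 3 - 2/27 = 79/27.
h(79/27) = 964/19683, h'(79/27) = 6241/243, so z(2) = (79/27) - (964/19683)/(6241/243) = 1478153/505521.

z(1) = 79/27, z(2) = 1478153/505521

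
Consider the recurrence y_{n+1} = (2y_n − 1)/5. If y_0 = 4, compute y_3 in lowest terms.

y_1 = (2·4 − 1)/5 = 7/5.
y_2 = (2·(7/5) − 1)/5 = 9/25.
y_3 = (2·(9/25) − 1)/5 = −7/125.

−7/125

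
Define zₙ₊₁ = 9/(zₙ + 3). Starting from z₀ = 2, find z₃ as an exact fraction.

z₁ = 9/(2 + 3) = 9/5.
z₂ = 9/(9/5 + 3) = 15/8.
z₃ = 9/(15/8 + 3) = 24/13.

24/13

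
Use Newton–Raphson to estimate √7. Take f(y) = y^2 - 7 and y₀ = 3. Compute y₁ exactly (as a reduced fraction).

f'(y) = 2y.
f(3) = 2, f'(3) = 6, so y₁ = 3 - 2/6 = 8/3.

8/3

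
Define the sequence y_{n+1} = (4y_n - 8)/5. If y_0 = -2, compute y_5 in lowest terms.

-18856/3125

y_1 = (4·(-2) - 8)/5 = -16/5.
y_2 = (4·(-16/5) - 8)/5 = -104/25.
y_3 = (4·(-104/25) - 8)/5 = -616/125.
y_4 = (4·(-616/125) - 8)/5 = -3464/625.
y_5 = (4·(-3464/625) - 8)/5 = -18856/3125.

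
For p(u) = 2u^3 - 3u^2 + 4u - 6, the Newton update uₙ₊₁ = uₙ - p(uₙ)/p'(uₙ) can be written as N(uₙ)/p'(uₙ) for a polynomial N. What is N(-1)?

-1

p'(u) = 6u^2 - 6u + 4.
N(u) = u·p'(u) - p(u) = u·(6u^2 - 6u + 4) - (2u^3 - 3u^2 + 4u - 6) = 4u^3 - 3u^2 + 6.
N(-1) = -1.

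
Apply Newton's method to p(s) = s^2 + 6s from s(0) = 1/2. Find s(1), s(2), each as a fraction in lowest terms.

s(1) = 1/28, s(2) = 1/4760

p'(s) = 2s + 6.
p(1/2) = 13/4, p'(1/2) = 7, so s(1) = (1/2) − (13/4)/7 = 1/28.
p(1/28) = 169/784, p'(1/28) = 85/14, so s(2) = (1/28) − (169/784)/(85/14) = 1/4760.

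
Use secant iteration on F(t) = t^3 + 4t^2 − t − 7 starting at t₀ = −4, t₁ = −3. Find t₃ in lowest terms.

F(−4) = −3, F(−3) = 5. t₂ = (−3) − 5·((−3) − (−4))/(5 − (−3)) = −29/8.
F(−3) = 5, F(−29/8) = 795/512. t₃ = (−29/8) − (795/512)·((−29/8) − (−3))/((795/512) − 5) = −1379/353.

−1379/353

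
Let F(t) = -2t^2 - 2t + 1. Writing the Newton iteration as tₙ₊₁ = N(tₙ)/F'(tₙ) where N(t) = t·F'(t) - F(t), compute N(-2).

F'(t) = -4t - 2.
N(t) = t·F'(t) - F(t) = t·(-4t - 2) - (-2t^2 - 2t + 1) = -2t^2 - 1.
N(-2) = -9.

-9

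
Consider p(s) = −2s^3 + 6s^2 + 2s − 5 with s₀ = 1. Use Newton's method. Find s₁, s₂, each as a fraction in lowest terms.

s₁ = 7/8, s₂ = 885/1012

p'(s) = −6s^2 + 12s + 2.
p(1) = 1, p'(1) = 8, so s₁ = 1 − 1/8 = 7/8.
p(7/8) = 1/256, p'(7/8) = 253/32, so s₂ = (7/8) − (1/256)/(253/32) = 885/1012.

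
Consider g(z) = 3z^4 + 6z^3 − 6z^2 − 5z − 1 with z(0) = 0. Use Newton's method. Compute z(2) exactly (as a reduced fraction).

−424/1235

g'(z) = 12z^3 + 18z^2 − 12z − 5.
g(0) = −1, g'(0) = −5, so z(1) = 0 − (−1)/(−5) = −1/5.
g(−1/5) = −177/625, g'(−1/5) = −247/125, so z(2) = (−1/5) − (−177/625)/(−247/125) = −424/1235.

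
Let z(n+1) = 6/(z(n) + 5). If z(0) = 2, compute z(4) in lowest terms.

1482/1481

z(1) = 6/(2 + 5) = 6/7.
z(2) = 6/(6/7 + 5) = 42/41.
z(3) = 6/(42/41 + 5) = 246/247.
z(4) = 6/(246/247 + 5) = 1482/1481.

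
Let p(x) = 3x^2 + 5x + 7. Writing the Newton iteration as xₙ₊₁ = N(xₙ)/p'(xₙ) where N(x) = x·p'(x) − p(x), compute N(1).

−4

p'(x) = 6x + 5.
N(x) = x·p'(x) − p(x) = x·(6x + 5) − (3x^2 + 5x + 7) = 3x^2 − 7.
N(1) = −4.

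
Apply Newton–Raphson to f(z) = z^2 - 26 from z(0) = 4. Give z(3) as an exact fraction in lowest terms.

f'(z) = 2z.
f(4) = -10, f'(4) = 8, so z(1) = 4 - (-10)/8 = 21/4.
f(21/4) = 25/16, f'(21/4) = 21/2, so z(2) = (21/4) - (25/16)/(21/2) = 857/168.
f(857/168) = 625/28224, f'(857/168) = 857/84, so z(3) = (857/168) - (625/28224)/(857/84) = 1468273/287952.

1468273/287952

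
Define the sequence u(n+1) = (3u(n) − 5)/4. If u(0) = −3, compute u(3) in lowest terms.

−133/32

u(1) = (3·(−3) − 5)/4 = −7/2.
u(2) = (3·(−7/2) − 5)/4 = −31/8.
u(3) = (3·(−31/8) − 5)/4 = −133/32.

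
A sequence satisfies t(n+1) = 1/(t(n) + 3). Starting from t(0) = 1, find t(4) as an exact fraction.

t(1) = 1/(1 + 3) = 1/4.
t(2) = 1/(1/4 + 3) = 4/13.
t(3) = 1/(4/13 + 3) = 13/43.
t(4) = 1/(13/43 + 3) = 43/142.

43/142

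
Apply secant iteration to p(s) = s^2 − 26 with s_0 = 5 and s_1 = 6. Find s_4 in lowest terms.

34862/6837

p(5) = −1, p(6) = 10. s_2 = 6 − 10·(6 − 5)/(10 − (−1)) = 56/11.
p(6) = 10, p(56/11) = −10/121. s_3 = (56/11) − (−10/121)·((56/11) − 6)/((−10/121) − 10) = 311/61.
p(56/11) = −10/121, p(311/61) = −25/3721. s_4 = (311/61) − (−25/3721)·((311/61) − (56/11))/((−25/3721) − (−10/121)) = 34862/6837.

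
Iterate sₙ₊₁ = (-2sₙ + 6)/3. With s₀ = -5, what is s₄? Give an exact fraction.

-2/81

s₁ = (-2·(-5) + 6)/3 = 16/3.
s₂ = (-2·(16/3) + 6)/3 = -14/9.
s₃ = (-2·(-14/9) + 6)/3 = 82/27.
s₄ = (-2·(82/27) + 6)/3 = -2/81.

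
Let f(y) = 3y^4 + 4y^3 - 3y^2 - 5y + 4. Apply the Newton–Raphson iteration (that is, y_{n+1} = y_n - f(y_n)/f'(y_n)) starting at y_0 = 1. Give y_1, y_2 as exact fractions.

y_1 = 10/13, y_2 = 29056/84175

f'(y) = 12y^3 + 12y^2 - 6y - 5.
f(1) = 3, f'(1) = 13, so y_1 = 1 - 3/13 = 10/13.
f(10/13) = 35694/28561, f'(10/13) = 6475/2197, so y_2 = (10/13) - (35694/28561)/(6475/2197) = 29056/84175.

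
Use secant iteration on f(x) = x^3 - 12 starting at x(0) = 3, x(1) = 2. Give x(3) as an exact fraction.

2763/1201

f(3) = 15, f(2) = -4. x(2) = 2 - (-4)·(2 - 3)/((-4) - 15) = 42/19.
f(2) = -4, f(42/19) = -8220/6859. x(3) = (42/19) - (-8220/6859)·((42/19) - 2)/((-8220/6859) - (-4)) = 2763/1201.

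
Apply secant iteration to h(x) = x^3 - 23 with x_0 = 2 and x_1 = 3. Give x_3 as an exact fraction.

h(2) = -15, h(3) = 4. x_2 = 3 - 4·(3 - 2)/(4 - (-15)) = 53/19.
h(3) = 4, h(53/19) = -8880/6859. x_3 = (53/19) - (-8880/6859)·((53/19) - 3)/((-8880/6859) - 4) = 25793/9079.

25793/9079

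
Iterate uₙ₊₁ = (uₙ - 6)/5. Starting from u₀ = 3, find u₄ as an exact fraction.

-933/625

u₁ = (3 - 6)/5 = -3/5.
u₂ = ((-3/5) - 6)/5 = -33/25.
u₃ = ((-33/25) - 6)/5 = -183/125.
u₄ = ((-183/125) - 6)/5 = -933/625.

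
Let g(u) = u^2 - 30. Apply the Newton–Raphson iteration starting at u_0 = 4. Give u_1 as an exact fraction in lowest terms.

23/4

g'(u) = 2u.
g(4) = -14, g'(4) = 8, so u_1 = 4 - (-14)/8 = 23/4.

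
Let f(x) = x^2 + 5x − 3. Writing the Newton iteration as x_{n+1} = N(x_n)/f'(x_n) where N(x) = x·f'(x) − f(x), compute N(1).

f'(x) = 2x + 5.
N(x) = x·f'(x) − f(x) = x·(2x + 5) − (x^2 + 5x − 3) = x^2 + 3.
N(1) = 4.

4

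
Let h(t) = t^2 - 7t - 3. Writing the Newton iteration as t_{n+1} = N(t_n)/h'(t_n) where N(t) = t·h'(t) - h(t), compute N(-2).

7

h'(t) = 2t - 7.
N(t) = t·h'(t) - h(t) = t·(2t - 7) - (t^2 - 7t - 3) = t^2 + 3.
N(-2) = 7.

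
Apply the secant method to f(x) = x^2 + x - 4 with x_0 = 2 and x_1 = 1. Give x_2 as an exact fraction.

f(2) = 2, f(1) = -2. x_2 = 1 - (-2)·(1 - 2)/((-2) - 2) = 3/2.

3/2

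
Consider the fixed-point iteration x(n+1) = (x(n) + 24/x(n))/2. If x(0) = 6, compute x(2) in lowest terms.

x(1) = (6 + 24/6)/2 = 5.
x(2) = (5 + 24/5)/2 = 49/10.

49/10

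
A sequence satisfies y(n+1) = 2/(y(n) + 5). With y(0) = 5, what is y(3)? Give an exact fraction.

y(1) = 2/(5 + 5) = 1/5.
y(2) = 2/(1/5 + 5) = 5/13.
y(3) = 2/(5/13 + 5) = 13/35.

13/35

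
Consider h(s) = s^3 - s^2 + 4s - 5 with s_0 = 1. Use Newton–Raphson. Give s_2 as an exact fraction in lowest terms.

877/740

h'(s) = 3s^2 - 2s + 4.
h(1) = -1, h'(1) = 5, so s_1 = 1 - (-1)/5 = 6/5.
h(6/5) = 11/125, h'(6/5) = 148/25, so s_2 = (6/5) - (11/125)/(148/25) = 877/740.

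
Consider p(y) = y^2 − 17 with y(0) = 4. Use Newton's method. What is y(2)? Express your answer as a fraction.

2177/528

p'(y) = 2y.
p(4) = −1, p'(4) = 8, so y(1) = 4 − (−1)/8 = 33/8.
p(33/8) = 1/64, p'(33/8) = 33/4, so y(2) = (33/8) − (1/64)/(33/4) = 2177/528.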